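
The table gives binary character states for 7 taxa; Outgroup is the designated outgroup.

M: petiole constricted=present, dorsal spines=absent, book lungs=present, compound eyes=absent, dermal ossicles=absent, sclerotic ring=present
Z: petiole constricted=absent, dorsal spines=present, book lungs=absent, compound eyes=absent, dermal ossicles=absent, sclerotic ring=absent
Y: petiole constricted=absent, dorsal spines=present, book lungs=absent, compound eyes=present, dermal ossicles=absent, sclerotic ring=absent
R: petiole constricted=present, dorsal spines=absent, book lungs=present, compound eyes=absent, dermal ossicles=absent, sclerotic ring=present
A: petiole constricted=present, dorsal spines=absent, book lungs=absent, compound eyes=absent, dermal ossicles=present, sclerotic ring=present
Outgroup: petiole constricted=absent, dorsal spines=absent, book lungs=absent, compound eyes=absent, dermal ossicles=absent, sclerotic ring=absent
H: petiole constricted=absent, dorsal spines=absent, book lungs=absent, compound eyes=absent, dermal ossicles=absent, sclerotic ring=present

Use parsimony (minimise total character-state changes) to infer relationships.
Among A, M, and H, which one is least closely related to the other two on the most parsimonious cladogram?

The outgroup has state 'absent' for every character, so 'present' is the derived state throughout.
petiole constricted (derived state 'present') is shared by A, M, and R — a synapomorphy uniting that clade.
dorsal spines (derived state 'present') is shared by Y and Z — a synapomorphy uniting that clade.
Only M and R show the derived state 'present' for book lungs, supporting them as a clade.
compound eyes: derived state 'present' in Y only — an autapomorphy, so it tells us nothing about relationships among taxa.
dermal ossicles: derived state 'present' in A only — an autapomorphy, so it tells us nothing about relationships among taxa.
Only A, H, M, and R show the derived state 'present' for sclerotic ring, supporting them as a clade.
Most parsimonious ingroup topology: ((H,((M,R),A)),(Y,Z)).
M and A share a more recent common ancestor with each other than either does with H, so H is the least closely related of the three.

H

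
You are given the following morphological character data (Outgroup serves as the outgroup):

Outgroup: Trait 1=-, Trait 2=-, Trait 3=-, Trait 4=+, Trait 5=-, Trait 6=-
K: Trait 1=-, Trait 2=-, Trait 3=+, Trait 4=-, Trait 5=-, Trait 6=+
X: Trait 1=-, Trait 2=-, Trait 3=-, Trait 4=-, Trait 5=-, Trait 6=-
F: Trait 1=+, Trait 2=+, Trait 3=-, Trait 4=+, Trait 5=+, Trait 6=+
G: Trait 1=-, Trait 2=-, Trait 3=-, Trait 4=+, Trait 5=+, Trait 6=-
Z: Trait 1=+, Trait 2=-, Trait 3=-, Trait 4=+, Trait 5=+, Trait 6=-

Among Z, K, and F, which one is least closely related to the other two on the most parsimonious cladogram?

Character polarity is set by the outgroup: the derived state is whichever differs from the outgroup's state, so for Trait 4 the derived state is '-', and for the remaining characters it is '+'.
Only F and Z show the derived state '+' for Trait 1, supporting them as a clade.
Trait 2 (derived state '+') is unique to F (autapomorphy; uninformative for grouping).
Trait 3: derived state '+' in K only — an autapomorphy, so it tells us nothing about relationships among taxa.
Trait 4 (derived state '-') is shared by K and X — a synapomorphy uniting that clade.
Trait 5 (derived state '+') is shared by F, G, and Z — a synapomorphy uniting that clade.
Trait 6 (state '+') occurs in F and K but conflicts with the nesting implied by the other characters — most parsimoniously interpreted as homoplasy.
Most parsimonious ingroup topology: ((K,X),((F,Z),G)).
F and Z share a more recent common ancestor with each other than either does with K, so K is the least closely related of the three.

K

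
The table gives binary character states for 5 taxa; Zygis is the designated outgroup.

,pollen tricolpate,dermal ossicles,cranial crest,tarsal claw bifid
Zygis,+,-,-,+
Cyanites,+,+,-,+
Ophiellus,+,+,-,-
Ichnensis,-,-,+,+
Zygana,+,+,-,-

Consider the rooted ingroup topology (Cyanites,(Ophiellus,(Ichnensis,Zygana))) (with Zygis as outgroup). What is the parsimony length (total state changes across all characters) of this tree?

6

Map each character onto (Cyanites,(Ophiellus,(Ichnensis,Zygana))) (rooted by Zygis) and count the minimum state changes it requires (Fitch parsimony):
pollen tricolpate: 1; dermal ossicles: 2; cranial crest: 1; tarsal claw bifid: 2.
Total tree length = 6.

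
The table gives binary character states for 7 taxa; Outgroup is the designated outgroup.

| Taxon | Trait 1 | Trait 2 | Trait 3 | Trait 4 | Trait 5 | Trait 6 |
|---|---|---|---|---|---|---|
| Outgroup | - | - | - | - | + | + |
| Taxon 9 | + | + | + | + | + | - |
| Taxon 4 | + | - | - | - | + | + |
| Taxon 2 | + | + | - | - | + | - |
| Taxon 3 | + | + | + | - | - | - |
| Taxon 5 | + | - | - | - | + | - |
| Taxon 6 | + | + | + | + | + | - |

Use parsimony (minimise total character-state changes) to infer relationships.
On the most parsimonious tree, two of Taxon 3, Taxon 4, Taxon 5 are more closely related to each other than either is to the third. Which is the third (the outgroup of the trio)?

Taxon 4

Character polarity is set by the outgroup: the derived state is whichever differs from the outgroup's state, so for Trait 5, Trait 6 the derived state is '-', and for the remaining characters it is '+'.
Trait 1 (derived state '+') is shared by all ingroup taxa — unites the whole ingroup.
Trait 2: derived state '+' in Taxon 2, Taxon 3, Taxon 6, and Taxon 9 only — synapomorphy for {Taxon 2, Taxon 3, Taxon 6, Taxon 9}.
Trait 3: derived state '+' in Taxon 3, Taxon 6, and Taxon 9 only — synapomorphy for {Taxon 3, Taxon 6, Taxon 9}.
Trait 4: derived state '+' in Taxon 6 and Taxon 9 only — synapomorphy for {Taxon 6, Taxon 9}.
Trait 5 (derived state '-') is unique to Taxon 3 (autapomorphy; uninformative for grouping).
Trait 6 (derived state '-') is shared by Taxon 2, Taxon 3, Taxon 5, Taxon 6, and Taxon 9 — a synapomorphy uniting that clade.
Most parsimonious ingroup topology: (((((Taxon 9,Taxon 6),Taxon 3),Taxon 2),Taxon 5),Taxon 4).
Taxon 3 and Taxon 5 share a more recent common ancestor with each other than either does with Taxon 4, so Taxon 4 is the least closely related of the three.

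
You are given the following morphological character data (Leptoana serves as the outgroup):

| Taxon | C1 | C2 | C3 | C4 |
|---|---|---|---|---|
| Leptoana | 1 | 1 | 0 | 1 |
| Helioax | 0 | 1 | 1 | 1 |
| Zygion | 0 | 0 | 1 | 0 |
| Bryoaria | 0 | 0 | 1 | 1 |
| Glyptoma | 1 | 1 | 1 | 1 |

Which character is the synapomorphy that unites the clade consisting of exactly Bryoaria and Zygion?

Character polarity is set by the outgroup: the derived state is whichever differs from the outgroup's state, so for C1, C2, C4 the derived state is '0', and for the remaining characters it is '1'.
Only Bryoaria, Helioax, and Zygion show the derived state '0' for C1, supporting them as a clade.
C2: derived state '0' in Bryoaria and Zygion only — synapomorphy for {Bryoaria, Zygion}.
C3 (derived state '1') is shared by all ingroup taxa — unites the whole ingroup.
C4: derived state '0' in Zygion only — an autapomorphy, so it tells us nothing about relationships among taxa.
Most parsimonious ingroup topology: ((Helioax,(Zygion,Bryoaria)),Glyptoma).
The clade {Bryoaria, Zygion} is supported by C2: its derived state '0' occurs in exactly those taxa and in no other taxon (including the outgroup).

C2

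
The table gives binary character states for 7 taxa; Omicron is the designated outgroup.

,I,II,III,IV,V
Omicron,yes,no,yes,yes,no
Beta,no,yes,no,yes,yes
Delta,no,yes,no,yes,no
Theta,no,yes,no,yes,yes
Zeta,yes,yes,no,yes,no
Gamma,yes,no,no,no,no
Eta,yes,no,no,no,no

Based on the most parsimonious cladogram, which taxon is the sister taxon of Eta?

Gamma

Character polarity is set by the outgroup: the derived state is whichever differs from the outgroup's state, so for I, III, IV the derived state is 'no', and for the remaining characters it is 'yes'.
Only Beta, Delta, and Theta show the derived state 'no' for I, supporting them as a clade.
Only Beta, Delta, Theta, and Zeta show the derived state 'yes' for II, supporting them as a clade.
III (derived state 'no') is shared by all ingroup taxa — unites the whole ingroup.
Only Eta and Gamma show the derived state 'no' for IV, supporting them as a clade.
V (derived state 'yes') is shared by Beta and Theta — a synapomorphy uniting that clade.
Most parsimonious ingroup topology: ((((Beta,Theta),Delta),Zeta),(Gamma,Eta)).
Eta and Gamma form a cherry on this tree, so they are sister taxa.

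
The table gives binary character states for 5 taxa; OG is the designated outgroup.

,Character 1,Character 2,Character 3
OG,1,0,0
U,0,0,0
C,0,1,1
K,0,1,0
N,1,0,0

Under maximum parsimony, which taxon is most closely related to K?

C

Character polarity is set by the outgroup: the derived state is whichever differs from the outgroup's state, so for Character 1 the derived state is '0', and for the remaining characters it is '1'.
Only C, K, and U show the derived state '0' for Character 1, supporting them as a clade.
Only C and K show the derived state '1' for Character 2, supporting them as a clade.
Character 3 (derived state '1') is unique to C (autapomorphy; uninformative for grouping).
Most parsimonious ingroup topology: ((U,(C,K)),N).
K and C form a cherry on this tree, so they are sister taxa.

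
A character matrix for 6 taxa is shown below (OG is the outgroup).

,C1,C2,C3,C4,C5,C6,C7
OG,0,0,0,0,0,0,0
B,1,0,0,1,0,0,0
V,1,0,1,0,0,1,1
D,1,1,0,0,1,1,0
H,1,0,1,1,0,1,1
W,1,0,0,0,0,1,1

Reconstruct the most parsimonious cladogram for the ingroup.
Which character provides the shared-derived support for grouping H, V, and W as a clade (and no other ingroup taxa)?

The outgroup has state '0' for every character, so '1' is the derived state throughout.
All ingroup taxa share the derived state '1' for C1; it defines the ingroup but does not resolve relationships within it.
C2 (derived state '1') is unique to D (autapomorphy; uninformative for grouping).
C3 (derived state '1') is shared by H and V — a synapomorphy uniting that clade.
C4 groups B and H, which is incompatible with the clades supported by the remaining characters; treating it as convergent (homoplasy) costs fewer steps than any alternative tree.
C5: derived state '1' in D only — an autapomorphy, so it tells us nothing about relationships among taxa.
C6: derived state '1' in D, H, V, and W only — synapomorphy for {D, H, V, W}.
C7 (derived state '1') is shared by H, V, and W — a synapomorphy uniting that clade.
Most parsimonious ingroup topology: (B,(((V,H),W),D)).
The clade {H, V, W} is supported by C7: its derived state '1' occurs in exactly those taxa and in no other taxon (including the outgroup).

C7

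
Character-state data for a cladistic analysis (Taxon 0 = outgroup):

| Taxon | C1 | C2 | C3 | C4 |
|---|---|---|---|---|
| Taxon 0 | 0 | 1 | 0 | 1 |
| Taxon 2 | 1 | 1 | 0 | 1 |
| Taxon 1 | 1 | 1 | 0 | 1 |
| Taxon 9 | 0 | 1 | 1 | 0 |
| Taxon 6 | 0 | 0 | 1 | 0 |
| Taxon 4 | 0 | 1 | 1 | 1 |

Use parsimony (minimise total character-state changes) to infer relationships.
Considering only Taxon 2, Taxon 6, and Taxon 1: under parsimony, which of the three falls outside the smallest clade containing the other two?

Taxon 6

Character polarity is set by the outgroup: the derived state is whichever differs from the outgroup's state, so for C2, C4 the derived state is '0', and for the remaining characters it is '1'.
Only Taxon 1 and Taxon 2 show the derived state '1' for C1, supporting them as a clade.
C2 (derived state '0') is unique to Taxon 6 (autapomorphy; uninformative for grouping).
C3: derived state '1' in Taxon 4, Taxon 6, and Taxon 9 only — synapomorphy for {Taxon 4, Taxon 6, Taxon 9}.
C4 (derived state '0') is shared by Taxon 6 and Taxon 9 — a synapomorphy uniting that clade.
Most parsimonious ingroup topology: ((Taxon 2,Taxon 1),((Taxon 9,Taxon 6),Taxon 4)).
Taxon 1 and Taxon 2 share a more recent common ancestor with each other than either does with Taxon 6, so Taxon 6 is the least closely related of the three.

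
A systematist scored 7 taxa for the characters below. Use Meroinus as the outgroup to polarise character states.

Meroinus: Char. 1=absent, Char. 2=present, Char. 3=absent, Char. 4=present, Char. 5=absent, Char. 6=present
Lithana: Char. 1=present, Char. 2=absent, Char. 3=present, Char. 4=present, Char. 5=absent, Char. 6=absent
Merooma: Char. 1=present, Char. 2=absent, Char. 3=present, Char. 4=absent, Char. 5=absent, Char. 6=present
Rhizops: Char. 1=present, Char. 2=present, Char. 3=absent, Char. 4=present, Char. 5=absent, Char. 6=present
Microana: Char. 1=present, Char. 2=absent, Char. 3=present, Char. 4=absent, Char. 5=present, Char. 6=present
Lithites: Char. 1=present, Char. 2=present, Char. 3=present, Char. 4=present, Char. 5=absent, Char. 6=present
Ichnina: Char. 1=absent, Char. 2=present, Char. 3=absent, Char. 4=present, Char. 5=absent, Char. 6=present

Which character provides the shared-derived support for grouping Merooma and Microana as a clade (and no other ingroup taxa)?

Character polarity is set by the outgroup: the derived state is whichever differs from the outgroup's state, so for Char. 2, Char. 4, Char. 6 the derived state is 'absent', and for the remaining characters it is 'present'.
Char. 1 (derived state 'present') is shared by Lithana, Lithites, Merooma, Microana, and Rhizops — a synapomorphy uniting that clade.
Char. 2 (derived state 'absent') is shared by Lithana, Merooma, and Microana — a synapomorphy uniting that clade.
Char. 3: derived state 'present' in Lithana, Lithites, Merooma, and Microana only — synapomorphy for {Lithana, Lithites, Merooma, Microana}.
Char. 4: derived state 'absent' in Merooma and Microana only — synapomorphy for {Merooma, Microana}.
Char. 5 (derived state 'present') is unique to Microana (autapomorphy; uninformative for grouping).
Char. 6: derived state 'absent' in Lithana only — an autapomorphy, so it tells us nothing about relationships among taxa.
Most parsimonious ingroup topology: ((((Lithana,(Merooma,Microana)),Lithites),Rhizops),Ichnina).
The clade {Merooma, Microana} is supported by Char. 4: its derived state 'absent' occurs in exactly those taxa and in no other taxon (including the outgroup).

Char. 4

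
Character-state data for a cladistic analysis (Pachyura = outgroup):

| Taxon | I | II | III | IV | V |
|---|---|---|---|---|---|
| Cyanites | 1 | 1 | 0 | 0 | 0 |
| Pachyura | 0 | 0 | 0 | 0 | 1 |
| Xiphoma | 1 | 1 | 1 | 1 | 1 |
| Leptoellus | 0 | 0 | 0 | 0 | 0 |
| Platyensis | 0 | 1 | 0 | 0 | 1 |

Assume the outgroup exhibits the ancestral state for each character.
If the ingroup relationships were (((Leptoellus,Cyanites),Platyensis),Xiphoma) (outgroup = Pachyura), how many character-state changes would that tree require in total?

7

Map each character onto (((Leptoellus,Cyanites),Platyensis),Xiphoma) (rooted by Pachyura) and count the minimum state changes it requires (Fitch parsimony):
I: 2; II: 2; III: 1; IV: 1; V: 1.
Total tree length = 7.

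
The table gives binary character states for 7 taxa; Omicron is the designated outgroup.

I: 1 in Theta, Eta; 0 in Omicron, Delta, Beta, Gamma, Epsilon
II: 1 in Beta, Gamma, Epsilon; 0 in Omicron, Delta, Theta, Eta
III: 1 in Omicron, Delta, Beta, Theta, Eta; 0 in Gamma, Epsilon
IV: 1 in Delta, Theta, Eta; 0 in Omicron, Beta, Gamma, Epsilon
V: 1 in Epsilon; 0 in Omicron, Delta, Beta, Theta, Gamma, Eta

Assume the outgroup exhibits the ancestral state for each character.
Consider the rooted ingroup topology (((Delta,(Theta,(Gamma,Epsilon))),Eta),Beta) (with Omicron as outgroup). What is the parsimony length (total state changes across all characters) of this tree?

Map each character onto (((Delta,(Theta,(Gamma,Epsilon))),Eta),Beta) (rooted by Omicron) and count the minimum state changes it requires (Fitch parsimony):
I: 2; II: 2; III: 1; IV: 2; V: 1.
Total tree length = 8.

8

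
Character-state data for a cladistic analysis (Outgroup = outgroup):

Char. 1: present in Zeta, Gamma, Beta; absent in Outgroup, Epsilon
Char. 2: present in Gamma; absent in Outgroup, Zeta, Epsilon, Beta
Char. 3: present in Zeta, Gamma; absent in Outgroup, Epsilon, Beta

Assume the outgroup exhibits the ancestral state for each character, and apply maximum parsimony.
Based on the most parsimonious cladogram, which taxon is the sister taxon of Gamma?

Zeta

The outgroup has state 'absent' for every character, so 'present' is the derived state throughout.
Only Beta, Gamma, and Zeta show the derived state 'present' for Char. 1, supporting them as a clade.
Char. 2 (derived state 'present') is unique to Gamma (autapomorphy; uninformative for grouping).
Char. 3: derived state 'present' in Gamma and Zeta only — synapomorphy for {Gamma, Zeta}.
Most parsimonious ingroup topology: (((Zeta,Gamma),Beta),Epsilon).
Gamma and Zeta form a cherry on this tree, so they are sister taxa.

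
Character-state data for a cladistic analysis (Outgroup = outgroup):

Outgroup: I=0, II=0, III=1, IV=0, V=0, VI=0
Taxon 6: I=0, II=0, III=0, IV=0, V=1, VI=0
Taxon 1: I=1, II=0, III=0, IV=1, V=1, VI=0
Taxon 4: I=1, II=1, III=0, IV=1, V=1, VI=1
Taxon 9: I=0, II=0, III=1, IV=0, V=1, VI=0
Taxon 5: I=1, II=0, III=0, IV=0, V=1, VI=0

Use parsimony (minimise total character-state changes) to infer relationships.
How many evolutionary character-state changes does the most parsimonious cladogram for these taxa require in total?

6

Character polarity is set by the outgroup: the derived state is whichever differs from the outgroup's state, so for III the derived state is '0', and for the remaining characters it is '1'.
I: derived state '1' in Taxon 1, Taxon 4, and Taxon 5 only — synapomorphy for {Taxon 1, Taxon 4, Taxon 5}.
II: derived state '1' in Taxon 4 only — an autapomorphy, so it tells us nothing about relationships among taxa.
Only Taxon 1, Taxon 4, Taxon 5, and Taxon 6 show the derived state '0' for III, supporting them as a clade.
IV: derived state '1' in Taxon 1 and Taxon 4 only — synapomorphy for {Taxon 1, Taxon 4}.
All ingroup taxa share the derived state '1' for V; it defines the ingroup but does not resolve relationships within it.
VI (derived state '1') is unique to Taxon 4 (autapomorphy; uninformative for grouping).
Most parsimonious ingroup topology: (Taxon 9,((Taxon 5,(Taxon 4,Taxon 1)),Taxon 6)).
Changes per character on this tree: I: 1; II: 1; III: 1; IV: 1; V: 1; VI: 1.
Total = 6.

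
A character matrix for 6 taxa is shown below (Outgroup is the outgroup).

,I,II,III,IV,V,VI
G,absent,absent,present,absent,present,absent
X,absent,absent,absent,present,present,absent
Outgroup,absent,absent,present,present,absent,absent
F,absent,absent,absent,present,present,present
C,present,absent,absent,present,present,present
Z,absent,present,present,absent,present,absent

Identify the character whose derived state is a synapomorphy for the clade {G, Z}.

Character polarity is set by the outgroup: the derived state is whichever differs from the outgroup's state, so for III, IV the derived state is 'absent', and for the remaining characters it is 'present'.
I (derived state 'present') is unique to C (autapomorphy; uninformative for grouping).
II (derived state 'present') is unique to Z (autapomorphy; uninformative for grouping).
III (derived state 'absent') is shared by C, F, and X — a synapomorphy uniting that clade.
IV: derived state 'absent' in G and Z only — synapomorphy for {G, Z}.
All ingroup taxa share the derived state 'present' for V; it defines the ingroup but does not resolve relationships within it.
Only C and F show the derived state 'present' for VI, supporting them as a clade.
Most parsimonious ingroup topology: (((C,F),X),(Z,G)).
The clade {G, Z} is supported by IV: its derived state 'absent' occurs in exactly those taxa and in no other taxon (including the outgroup).

IV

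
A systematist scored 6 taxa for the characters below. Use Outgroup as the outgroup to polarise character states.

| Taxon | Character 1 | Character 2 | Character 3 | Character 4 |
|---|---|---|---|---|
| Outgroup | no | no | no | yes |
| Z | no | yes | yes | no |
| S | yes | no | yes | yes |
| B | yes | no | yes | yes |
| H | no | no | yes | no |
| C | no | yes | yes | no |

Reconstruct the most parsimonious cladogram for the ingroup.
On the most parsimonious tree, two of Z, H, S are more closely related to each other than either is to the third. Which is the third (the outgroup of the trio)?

Character polarity is set by the outgroup: the derived state is whichever differs from the outgroup's state, so for Character 4 the derived state is 'no', and for the remaining characters it is 'yes'.
Only B and S show the derived state 'yes' for Character 1, supporting them as a clade.
Only C and Z show the derived state 'yes' for Character 2, supporting them as a clade.
All ingroup taxa share the derived state 'yes' for Character 3; it defines the ingroup but does not resolve relationships within it.
Character 4: derived state 'no' in C, H, and Z only — synapomorphy for {C, H, Z}.
Most parsimonious ingroup topology: (((Z,C),H),(S,B)).
Z and H share a more recent common ancestor with each other than either does with S, so S is the least closely related of the three.

S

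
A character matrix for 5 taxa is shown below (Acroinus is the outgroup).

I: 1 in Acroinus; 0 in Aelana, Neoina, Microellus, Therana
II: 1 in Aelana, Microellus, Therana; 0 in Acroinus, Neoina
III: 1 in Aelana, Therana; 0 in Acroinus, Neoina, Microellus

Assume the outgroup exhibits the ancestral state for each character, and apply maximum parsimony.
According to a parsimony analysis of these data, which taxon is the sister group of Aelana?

Character polarity is set by the outgroup: the derived state is whichever differs from the outgroup's state, so for I the derived state is '0', and for the remaining characters it is '1'.
All ingroup taxa share the derived state '0' for I; it defines the ingroup but does not resolve relationships within it.
II: derived state '1' in Aelana, Microellus, and Therana only — synapomorphy for {Aelana, Microellus, Therana}.
III: derived state '1' in Aelana and Therana only — synapomorphy for {Aelana, Therana}.
Most parsimonious ingroup topology: (((Aelana,Therana),Microellus),Neoina).
Aelana and Therana form a cherry on this tree, so they are sister taxa.

Therana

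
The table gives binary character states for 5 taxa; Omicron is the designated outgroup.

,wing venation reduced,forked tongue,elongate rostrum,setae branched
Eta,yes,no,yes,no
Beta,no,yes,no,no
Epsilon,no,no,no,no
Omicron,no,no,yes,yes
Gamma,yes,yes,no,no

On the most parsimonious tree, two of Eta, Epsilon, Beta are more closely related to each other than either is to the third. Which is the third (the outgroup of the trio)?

Eta

Character polarity is set by the outgroup: the derived state is whichever differs from the outgroup's state, so for elongate rostrum, setae branched the derived state is 'no', and for the remaining characters it is 'yes'.
wing venation reduced (state 'yes') occurs in Eta and Gamma but conflicts with the nesting implied by the other characters — most parsimoniously interpreted as homoplasy.
forked tongue (derived state 'yes') is shared by Beta and Gamma — a synapomorphy uniting that clade.
Only Beta, Epsilon, and Gamma show the derived state 'no' for elongate rostrum, supporting them as a clade.
All ingroup taxa share the derived state 'no' for setae branched; it defines the ingroup but does not resolve relationships within it.
Most parsimonious ingroup topology: (((Beta,Gamma),Epsilon),Eta).
Epsilon and Beta share a more recent common ancestor with each other than either does with Eta, so Eta is the least closely related of the three.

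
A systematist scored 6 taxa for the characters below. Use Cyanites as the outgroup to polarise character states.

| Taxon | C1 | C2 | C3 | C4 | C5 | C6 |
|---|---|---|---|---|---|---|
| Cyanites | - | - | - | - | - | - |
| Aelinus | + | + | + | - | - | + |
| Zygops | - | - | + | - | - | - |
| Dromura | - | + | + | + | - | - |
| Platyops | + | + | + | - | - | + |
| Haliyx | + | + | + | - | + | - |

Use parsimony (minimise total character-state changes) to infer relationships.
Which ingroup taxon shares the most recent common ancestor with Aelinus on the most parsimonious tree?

Platyops

The outgroup has state '-' for every character, so '+' is the derived state throughout.
Only Aelinus, Haliyx, and Platyops show the derived state '+' for C1, supporting them as a clade.
C2 (derived state '+') is shared by Aelinus, Dromura, Haliyx, and Platyops — a synapomorphy uniting that clade.
All ingroup taxa share the derived state '+' for C3; it defines the ingroup but does not resolve relationships within it.
C4: derived state '+' in Dromura only — an autapomorphy, so it tells us nothing about relationships among taxa.
C5 (derived state '+') is unique to Haliyx (autapomorphy; uninformative for grouping).
Only Aelinus and Platyops show the derived state '+' for C6, supporting them as a clade.
Most parsimonious ingroup topology: ((((Aelinus,Platyops),Haliyx),Dromura),Zygops).
Aelinus and Platyops form a cherry on this tree, so they are sister taxa.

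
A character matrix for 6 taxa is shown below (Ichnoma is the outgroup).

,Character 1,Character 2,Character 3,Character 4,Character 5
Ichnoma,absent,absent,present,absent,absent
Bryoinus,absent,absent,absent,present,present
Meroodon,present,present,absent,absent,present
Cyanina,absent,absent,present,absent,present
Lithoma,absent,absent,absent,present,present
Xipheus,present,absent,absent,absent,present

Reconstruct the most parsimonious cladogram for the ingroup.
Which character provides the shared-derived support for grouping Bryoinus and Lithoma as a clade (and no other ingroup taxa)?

Character 4

Character polarity is set by the outgroup: the derived state is whichever differs from the outgroup's state, so for Character 3 the derived state is 'absent', and for the remaining characters it is 'present'.
Character 1 (derived state 'present') is shared by Meroodon and Xipheus — a synapomorphy uniting that clade.
Character 2 (derived state 'present') is unique to Meroodon (autapomorphy; uninformative for grouping).
Character 3 (derived state 'absent') is shared by Bryoinus, Lithoma, Meroodon, and Xipheus — a synapomorphy uniting that clade.
Only Bryoinus and Lithoma show the derived state 'present' for Character 4, supporting them as a clade.
Character 5 (derived state 'present') is shared by all ingroup taxa — unites the whole ingroup.
Most parsimonious ingroup topology: (Cyanina,((Xipheus,Meroodon),(Lithoma,Bryoinus))).
The clade {Bryoinus, Lithoma} is supported by Character 4: its derived state 'present' occurs in exactly those taxa and in no other taxon (including the outgroup).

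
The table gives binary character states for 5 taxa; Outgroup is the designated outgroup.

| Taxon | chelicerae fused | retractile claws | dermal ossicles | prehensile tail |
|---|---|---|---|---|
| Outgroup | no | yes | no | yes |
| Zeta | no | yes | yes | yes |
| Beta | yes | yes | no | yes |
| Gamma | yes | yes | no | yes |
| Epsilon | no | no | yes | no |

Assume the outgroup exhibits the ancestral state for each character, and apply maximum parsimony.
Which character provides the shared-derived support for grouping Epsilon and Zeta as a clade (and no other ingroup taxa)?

Character polarity is set by the outgroup: the derived state is whichever differs from the outgroup's state, so for retractile claws, prehensile tail the derived state is 'no', and for the remaining characters it is 'yes'.
chelicerae fused: derived state 'yes' in Beta and Gamma only — synapomorphy for {Beta, Gamma}.
retractile claws (derived state 'no') is unique to Epsilon (autapomorphy; uninformative for grouping).
dermal ossicles (derived state 'yes') is shared by Epsilon and Zeta — a synapomorphy uniting that clade.
prehensile tail: derived state 'no' in Epsilon only — an autapomorphy, so it tells us nothing about relationships among taxa.
Most parsimonious ingroup topology: ((Zeta,Epsilon),(Beta,Gamma)).
The clade {Epsilon, Zeta} is supported by dermal ossicles: its derived state 'yes' occurs in exactly those taxa and in no other taxon (including the outgroup).

dermal ossicles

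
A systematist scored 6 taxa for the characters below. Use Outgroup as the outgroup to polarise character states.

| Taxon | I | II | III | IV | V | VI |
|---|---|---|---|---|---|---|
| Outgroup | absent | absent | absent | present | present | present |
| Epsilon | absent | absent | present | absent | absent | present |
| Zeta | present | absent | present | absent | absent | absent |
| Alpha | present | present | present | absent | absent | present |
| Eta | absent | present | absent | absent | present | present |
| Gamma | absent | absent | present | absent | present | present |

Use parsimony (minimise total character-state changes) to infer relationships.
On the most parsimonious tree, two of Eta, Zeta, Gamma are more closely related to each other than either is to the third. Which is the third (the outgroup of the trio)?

Character polarity is set by the outgroup: the derived state is whichever differs from the outgroup's state, so for IV, V, VI the derived state is 'absent', and for the remaining characters it is 'present'.
I: derived state 'present' in Alpha and Zeta only — synapomorphy for {Alpha, Zeta}.
II (state 'present') occurs in Alpha and Eta but conflicts with the nesting implied by the other characters — most parsimoniously interpreted as homoplasy.
Only Alpha, Epsilon, Gamma, and Zeta show the derived state 'present' for III, supporting them as a clade.
All ingroup taxa share the derived state 'absent' for IV; it defines the ingroup but does not resolve relationships within it.
Only Alpha, Epsilon, and Zeta show the derived state 'absent' for V, supporting them as a clade.
VI: derived state 'absent' in Zeta only — an autapomorphy, so it tells us nothing about relationships among taxa.
Most parsimonious ingroup topology: (((Epsilon,(Zeta,Alpha)),Gamma),Eta).
Zeta and Gamma share a more recent common ancestor with each other than either does with Eta, so Eta is the least closely related of the three.

Eta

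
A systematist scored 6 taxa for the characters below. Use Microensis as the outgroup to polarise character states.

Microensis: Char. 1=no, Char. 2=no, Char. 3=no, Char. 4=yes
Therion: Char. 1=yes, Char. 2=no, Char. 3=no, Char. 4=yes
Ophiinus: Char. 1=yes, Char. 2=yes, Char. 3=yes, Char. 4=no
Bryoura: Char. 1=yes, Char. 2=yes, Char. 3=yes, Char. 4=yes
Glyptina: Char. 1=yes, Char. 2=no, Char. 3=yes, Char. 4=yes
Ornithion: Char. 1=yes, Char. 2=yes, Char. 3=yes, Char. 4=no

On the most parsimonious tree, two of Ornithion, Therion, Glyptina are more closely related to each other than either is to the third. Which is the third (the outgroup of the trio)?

Character polarity is set by the outgroup: the derived state is whichever differs from the outgroup's state, so for Char. 4 the derived state is 'no', and for the remaining characters it is 'yes'.
All ingroup taxa share the derived state 'yes' for Char. 1; it defines the ingroup but does not resolve relationships within it.
Char. 2: derived state 'yes' in Bryoura, Ophiinus, and Ornithion only — synapomorphy for {Bryoura, Ophiinus, Ornithion}.
Only Bryoura, Glyptina, Ophiinus, and Ornithion show the derived state 'yes' for Char. 3, supporting them as a clade.
Char. 4: derived state 'no' in Ophiinus and Ornithion only — synapomorphy for {Ophiinus, Ornithion}.
Most parsimonious ingroup topology: (Therion,(((Ophiinus,Ornithion),Bryoura),Glyptina)).
Glyptina and Ornithion share a more recent common ancestor with each other than either does with Therion, so Therion is the least closely related of the three.

Therion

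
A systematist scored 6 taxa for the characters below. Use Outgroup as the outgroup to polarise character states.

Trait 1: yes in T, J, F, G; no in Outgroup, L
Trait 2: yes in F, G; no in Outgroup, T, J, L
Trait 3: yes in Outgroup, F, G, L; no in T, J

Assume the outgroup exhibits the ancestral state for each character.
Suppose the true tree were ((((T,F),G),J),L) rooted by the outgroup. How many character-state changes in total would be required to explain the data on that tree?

5

Map each character onto ((((T,F),G),J),L) (rooted by Outgroup) and count the minimum state changes it requires (Fitch parsimony):
Trait 1: 1; Trait 2: 2; Trait 3: 2.
Total tree length = 5.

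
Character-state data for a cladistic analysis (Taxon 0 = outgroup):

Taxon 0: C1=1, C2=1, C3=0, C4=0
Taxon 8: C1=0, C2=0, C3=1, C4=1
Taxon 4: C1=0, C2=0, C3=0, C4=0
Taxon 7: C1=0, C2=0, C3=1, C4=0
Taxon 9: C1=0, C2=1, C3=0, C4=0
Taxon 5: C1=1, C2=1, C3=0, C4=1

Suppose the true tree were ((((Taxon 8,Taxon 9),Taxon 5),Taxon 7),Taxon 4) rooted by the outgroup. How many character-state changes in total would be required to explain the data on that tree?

Map each character onto ((((Taxon 8,Taxon 9),Taxon 5),Taxon 7),Taxon 4) (rooted by Taxon 0) and count the minimum state changes it requires (Fitch parsimony):
C1: 2; C2: 3; C3: 2; C4: 2.
Total tree length = 9.

9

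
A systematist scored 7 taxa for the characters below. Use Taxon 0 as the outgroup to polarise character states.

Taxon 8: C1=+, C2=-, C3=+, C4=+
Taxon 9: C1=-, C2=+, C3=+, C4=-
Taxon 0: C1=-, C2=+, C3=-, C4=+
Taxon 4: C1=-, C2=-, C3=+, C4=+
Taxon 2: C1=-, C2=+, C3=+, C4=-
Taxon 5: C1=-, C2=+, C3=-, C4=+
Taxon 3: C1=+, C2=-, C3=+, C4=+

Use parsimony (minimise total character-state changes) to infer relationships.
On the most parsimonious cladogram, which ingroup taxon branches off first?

Character polarity is set by the outgroup: the derived state is whichever differs from the outgroup's state, so for C2, C4 the derived state is '-', and for the remaining characters it is '+'.
C1: derived state '+' in Taxon 3 and Taxon 8 only — synapomorphy for {Taxon 3, Taxon 8}.
C2 (derived state '-') is shared by Taxon 3, Taxon 4, and Taxon 8 — a synapomorphy uniting that clade.
C3: derived state '+' in Taxon 2, Taxon 3, Taxon 4, Taxon 8, and Taxon 9 only — synapomorphy for {Taxon 2, Taxon 3, Taxon 4, Taxon 8, Taxon 9}.
C4: derived state '-' in Taxon 2 and Taxon 9 only — synapomorphy for {Taxon 2, Taxon 9}.
Most parsimonious ingroup topology: ((((Taxon 3,Taxon 8),Taxon 4),(Taxon 2,Taxon 9)),Taxon 5).
Taxon 5 is sister to the clade containing all other ingroup taxa, so it is the earliest-diverging (most basal) ingroup lineage.

Taxon 5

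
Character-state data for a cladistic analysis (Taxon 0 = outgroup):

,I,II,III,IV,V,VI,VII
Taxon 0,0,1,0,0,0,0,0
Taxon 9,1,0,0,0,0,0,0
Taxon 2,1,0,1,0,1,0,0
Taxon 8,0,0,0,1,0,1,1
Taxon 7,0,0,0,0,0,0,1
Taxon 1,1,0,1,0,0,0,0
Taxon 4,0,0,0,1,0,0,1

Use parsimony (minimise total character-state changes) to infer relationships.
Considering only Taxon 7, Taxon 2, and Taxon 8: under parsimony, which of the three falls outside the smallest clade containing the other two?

Character polarity is set by the outgroup: the derived state is whichever differs from the outgroup's state, so for II the derived state is '0', and for the remaining characters it is '1'.
I (derived state '1') is shared by Taxon 1, Taxon 2, and Taxon 9 — a synapomorphy uniting that clade.
II (derived state '0') is shared by all ingroup taxa — unites the whole ingroup.
III (derived state '1') is shared by Taxon 1 and Taxon 2 — a synapomorphy uniting that clade.
IV (derived state '1') is shared by Taxon 4 and Taxon 8 — a synapomorphy uniting that clade.
V: derived state '1' in Taxon 2 only — an autapomorphy, so it tells us nothing about relationships among taxa.
VI (derived state '1') is unique to Taxon 8 (autapomorphy; uninformative for grouping).
Only Taxon 4, Taxon 7, and Taxon 8 show the derived state '1' for VII, supporting them as a clade.
Most parsimonious ingroup topology: (((Taxon 4,Taxon 8),Taxon 7),((Taxon 1,Taxon 2),Taxon 9)).
Taxon 7 and Taxon 8 share a more recent common ancestor with each other than either does with Taxon 2, so Taxon 2 is the least closely related of the three.

Taxon 2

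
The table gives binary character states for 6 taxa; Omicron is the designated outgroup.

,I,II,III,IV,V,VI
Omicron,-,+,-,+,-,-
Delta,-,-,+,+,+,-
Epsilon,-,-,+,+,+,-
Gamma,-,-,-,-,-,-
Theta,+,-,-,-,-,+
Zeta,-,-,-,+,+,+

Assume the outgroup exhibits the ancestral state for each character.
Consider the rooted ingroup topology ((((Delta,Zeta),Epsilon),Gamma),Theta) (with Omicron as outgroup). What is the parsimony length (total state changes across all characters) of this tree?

9

Map each character onto ((((Delta,Zeta),Epsilon),Gamma),Theta) (rooted by Omicron) and count the minimum state changes it requires (Fitch parsimony):
I: 1; II: 1; III: 2; IV: 2; V: 1; VI: 2.
Total tree length = 9.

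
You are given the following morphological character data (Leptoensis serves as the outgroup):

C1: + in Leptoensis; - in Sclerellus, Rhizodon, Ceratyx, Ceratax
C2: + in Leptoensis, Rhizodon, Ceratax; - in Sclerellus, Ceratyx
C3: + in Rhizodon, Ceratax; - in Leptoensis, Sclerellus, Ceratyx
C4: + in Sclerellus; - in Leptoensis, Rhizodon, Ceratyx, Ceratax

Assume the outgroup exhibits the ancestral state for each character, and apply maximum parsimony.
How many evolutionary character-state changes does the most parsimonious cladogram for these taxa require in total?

4

Character polarity is set by the outgroup: the derived state is whichever differs from the outgroup's state, so for C1, C2 the derived state is '-', and for the remaining characters it is '+'.
C1 (derived state '-') is shared by all ingroup taxa — unites the whole ingroup.
C2 (derived state '-') is shared by Ceratyx and Sclerellus — a synapomorphy uniting that clade.
C3: derived state '+' in Ceratax and Rhizodon only — synapomorphy for {Ceratax, Rhizodon}.
C4 (derived state '+') is unique to Sclerellus (autapomorphy; uninformative for grouping).
Most parsimonious ingroup topology: ((Sclerellus,Ceratyx),(Rhizodon,Ceratax)).
Changes per character on this tree: C1: 1; C2: 1; C3: 1; C4: 1.
Total = 4.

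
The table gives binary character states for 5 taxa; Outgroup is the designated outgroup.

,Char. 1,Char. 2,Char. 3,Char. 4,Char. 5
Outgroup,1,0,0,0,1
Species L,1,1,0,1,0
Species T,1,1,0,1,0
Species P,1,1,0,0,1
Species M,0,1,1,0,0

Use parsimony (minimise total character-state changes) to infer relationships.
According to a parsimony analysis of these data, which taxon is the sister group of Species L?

Character polarity is set by the outgroup: the derived state is whichever differs from the outgroup's state, so for Char. 1, Char. 5 the derived state is '0', and for the remaining characters it is '1'.
Char. 1 (derived state '0') is unique to Species M (autapomorphy; uninformative for grouping).
Char. 2 (derived state '1') is shared by all ingroup taxa — unites the whole ingroup.
Char. 3 (derived state '1') is unique to Species M (autapomorphy; uninformative for grouping).
Only Species L and Species T show the derived state '1' for Char. 4, supporting them as a clade.
Char. 5 (derived state '0') is shared by Species L, Species M, and Species T — a synapomorphy uniting that clade.
Most parsimonious ingroup topology: (((Species L,Species T),Species M),Species P).
Species L and Species T form a cherry on this tree, so they are sister taxa.

Species T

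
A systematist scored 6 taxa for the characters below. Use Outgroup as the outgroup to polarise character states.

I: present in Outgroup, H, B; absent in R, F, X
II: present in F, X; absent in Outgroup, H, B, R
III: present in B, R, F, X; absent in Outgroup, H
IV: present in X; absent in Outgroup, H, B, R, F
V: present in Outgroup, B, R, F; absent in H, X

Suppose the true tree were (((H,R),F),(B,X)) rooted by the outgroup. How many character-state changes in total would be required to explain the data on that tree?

Map each character onto (((H,R),F),(B,X)) (rooted by Outgroup) and count the minimum state changes it requires (Fitch parsimony):
I: 3; II: 2; III: 2; IV: 1; V: 2.
Total tree length = 10.

10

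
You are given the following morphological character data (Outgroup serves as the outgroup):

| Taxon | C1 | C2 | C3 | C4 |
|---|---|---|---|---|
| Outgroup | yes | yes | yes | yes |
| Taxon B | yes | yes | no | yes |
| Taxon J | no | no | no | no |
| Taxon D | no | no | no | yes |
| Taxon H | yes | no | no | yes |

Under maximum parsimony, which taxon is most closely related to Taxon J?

Taxon D

The outgroup has state 'yes' for every character, so 'no' is the derived state throughout.
Only Taxon D and Taxon J show the derived state 'no' for C1, supporting them as a clade.
C2 (derived state 'no') is shared by Taxon D, Taxon H, and Taxon J — a synapomorphy uniting that clade.
C3 (derived state 'no') is shared by all ingroup taxa — unites the whole ingroup.
C4: derived state 'no' in Taxon J only — an autapomorphy, so it tells us nothing about relationships among taxa.
Most parsimonious ingroup topology: (Taxon B,((Taxon J,Taxon D),Taxon H)).
Taxon J and Taxon D form a cherry on this tree, so they are sister taxa.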